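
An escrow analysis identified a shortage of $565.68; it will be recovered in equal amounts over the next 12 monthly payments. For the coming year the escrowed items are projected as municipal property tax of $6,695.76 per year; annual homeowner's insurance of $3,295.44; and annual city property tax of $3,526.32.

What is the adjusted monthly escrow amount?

$1,173.60

Municipal property tax: $6,695.76/yr
Homeowner's insurance: $3,295.44/yr
City property tax: $3,526.32/yr
Total annual escrow = $13,517.52
Monthly escrow = $13,517.52 ÷ 12 = $1,126.46
Shortage per month = $565.68 / 12 = $47.14
Adjusted monthly = $1,126.46 + $47.14 = $1,173.60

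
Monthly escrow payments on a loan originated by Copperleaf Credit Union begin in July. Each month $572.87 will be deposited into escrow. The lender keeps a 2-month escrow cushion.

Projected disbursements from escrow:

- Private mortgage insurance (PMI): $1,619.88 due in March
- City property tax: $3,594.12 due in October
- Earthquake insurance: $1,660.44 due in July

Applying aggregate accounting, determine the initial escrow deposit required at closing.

Cushion = 2 × $572.87 = $1,145.74
Trial balance (start $0, +$572.87 each month, − disbursements):
  Jul: +$572.87 − $1,660.44 → -$1,087.57
  Aug: +$572.87 → -$514.70
  Sep: +$572.87 → $58.17
  Oct: +$572.87 − $3,594.12 → -$2,963.08
  Nov: +$572.87 → -$2,390.21
  Dec: +$572.87 → -$1,817.34
  Jan: +$572.87 → -$1,244.47
  Feb: +$572.87 → -$671.60
  Mar: +$572.87 − $1,619.88 → -$1,718.61
  Apr: +$572.87 → -$1,145.74
  May: +$572.87 → -$572.87
  Jun: +$572.87 → $0.00
Lowest trial balance = -$2,963.08 (Oct)
Initial deposit = cushion − low point = $1,145.74 − (-$2,963.08) = $4,108.82

$4,108.82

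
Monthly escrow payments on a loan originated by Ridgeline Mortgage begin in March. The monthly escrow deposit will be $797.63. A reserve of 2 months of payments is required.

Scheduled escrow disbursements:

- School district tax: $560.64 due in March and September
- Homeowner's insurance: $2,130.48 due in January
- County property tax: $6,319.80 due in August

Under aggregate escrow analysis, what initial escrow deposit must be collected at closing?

$3,689.92

Cushion = 2 × $797.63 = $1,595.26
Trial balance (start $0, +$797.63 each month, − disbursements):
  Mar: +$797.63 − $560.64 → $236.99
  Apr: +$797.63 → $1,034.62
  May: +$797.63 → $1,832.25
  Jun: +$797.63 → $2,629.88
  Jul: +$797.63 → $3,427.51
  Aug: +$797.63 − $6,319.80 → -$2,094.66
  Sep: +$797.63 − $560.64 → -$1,857.67
  Oct: +$797.63 → -$1,060.04
  Nov: +$797.63 → -$262.41
  Dec: +$797.63 → $535.22
  Jan: +$797.63 − $2,130.48 → -$797.63
  Feb: +$797.63 → $0.00
Lowest trial balance = -$2,094.66 (Aug)
Initial deposit = cushion − low point = $1,595.26 − (-$2,094.66) = $3,689.92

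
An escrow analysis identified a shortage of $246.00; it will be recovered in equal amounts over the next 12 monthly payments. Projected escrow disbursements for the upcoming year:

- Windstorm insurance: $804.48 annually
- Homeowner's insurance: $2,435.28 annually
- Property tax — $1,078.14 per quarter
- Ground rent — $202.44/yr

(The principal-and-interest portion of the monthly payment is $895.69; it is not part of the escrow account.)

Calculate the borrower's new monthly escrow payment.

Windstorm insurance — $804.48 per year
Homeowner's insurance — $2,435.28 per year
Property tax — $1,078.14 × 4 = $4,312.56 per year
Ground rent — $202.44 per year
Total per year = $804.48 + $2,435.28 + $4,312.56 + $202.44 = $7,754.76
Monthly escrow = $7,754.76 ÷ 12 = $646.23
Shortage per month = $246.00 ÷ 12 = $20.50
New monthly escrow = $646.23 + $20.50 = $666.73

$666.73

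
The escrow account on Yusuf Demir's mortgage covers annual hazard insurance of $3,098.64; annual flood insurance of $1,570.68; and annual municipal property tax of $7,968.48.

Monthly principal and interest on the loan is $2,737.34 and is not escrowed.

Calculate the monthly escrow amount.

Hazard insurance — $3,098.64/yr
Flood insurance — $1,570.68/yr
Municipal property tax — $7,968.48/yr
Combined annual = $12,637.80
Monthly = $12,637.80 / 12 = $1,053.15

$1,053.15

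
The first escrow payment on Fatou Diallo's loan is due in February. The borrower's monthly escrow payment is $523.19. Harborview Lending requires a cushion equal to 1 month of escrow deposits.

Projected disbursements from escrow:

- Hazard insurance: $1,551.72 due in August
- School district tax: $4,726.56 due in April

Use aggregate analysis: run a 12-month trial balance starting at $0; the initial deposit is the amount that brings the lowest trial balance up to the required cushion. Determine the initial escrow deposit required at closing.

Cushion = 1 × $523.19 = $523.19
Trial balance (start $0, +$523.19 each month, − disbursements):
  Feb: +$523.19 → $523.19
  Mar: +$523.19 → $1,046.38
  Apr: +$523.19 − $4,726.56 → -$3,156.99
  May: +$523.19 → -$2,633.80
  Jun: +$523.19 → -$2,110.61
  Jul: +$523.19 → -$1,587.42
  Aug: +$523.19 − $1,551.72 → -$2,615.95
  Sep: +$523.19 → -$2,092.76
  Oct: +$523.19 → -$1,569.57
  Nov: +$523.19 → -$1,046.38
  Dec: +$523.19 → -$523.19
  Jan: +$523.19 → $0.00
Lowest trial balance = -$3,156.99 (Apr)
Initial deposit = cushion − low point = $523.19 − (-$3,156.99) = $3,680.18

$3,680.18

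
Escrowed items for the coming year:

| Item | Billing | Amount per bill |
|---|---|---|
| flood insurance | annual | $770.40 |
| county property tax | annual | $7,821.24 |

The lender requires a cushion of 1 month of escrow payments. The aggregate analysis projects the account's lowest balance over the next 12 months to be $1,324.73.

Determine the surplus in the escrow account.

$608.76

Flood insurance: $770.40 annually
County property tax: $7,821.24 annually
Annual escrow total = $8,591.64
Monthly escrow = $8,591.64 / 12 = $715.97
Required reserve = 1 × $715.97 = $715.97
Surplus = $1,324.73 − $715.97 = $608.76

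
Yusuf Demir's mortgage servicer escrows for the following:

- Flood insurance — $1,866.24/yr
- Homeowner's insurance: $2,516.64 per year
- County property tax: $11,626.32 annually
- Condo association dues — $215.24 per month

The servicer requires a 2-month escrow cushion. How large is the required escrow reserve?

Flood insurance — $1,866.24/yr
Homeowner's insurance — $2,516.64/yr
County property tax — $11,626.32/yr
Condo association dues — $215.24 × 12 = $2,582.88/yr
Annual escrow total = $1,866.24 + $2,516.64 + $11,626.32 + $2,582.88 = $18,592.08
Monthly = $18,592.08 / 12 = $1,549.34
Required cushion = 2 × $1,549.34 = $3,098.68

$3,098.68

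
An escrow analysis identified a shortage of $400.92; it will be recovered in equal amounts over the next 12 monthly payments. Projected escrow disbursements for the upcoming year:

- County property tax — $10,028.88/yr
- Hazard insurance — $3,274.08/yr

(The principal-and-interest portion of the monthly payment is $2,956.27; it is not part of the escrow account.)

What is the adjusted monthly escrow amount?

$1,141.99

County property tax — $10,028.88
Hazard insurance — $3,274.08
Yearly total = $13,302.96
Monthly = $13,302.96 / 12 = $1,108.58
Shortage per month = $400.92 / 12 = $33.41
New monthly escrow = $1,108.58 + $33.41 = $1,141.99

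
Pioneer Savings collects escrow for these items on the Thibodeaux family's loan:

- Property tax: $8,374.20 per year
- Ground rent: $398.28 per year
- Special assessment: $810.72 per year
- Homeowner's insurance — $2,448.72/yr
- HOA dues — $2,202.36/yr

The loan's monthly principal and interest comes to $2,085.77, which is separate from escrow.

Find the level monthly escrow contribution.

Property tax = $8,374.20/yr
Ground rent = $398.28/yr
Special assessment = $810.72/yr
Homeowner's insurance = $2,448.72/yr
HOA dues = $2,202.36/yr
Combined annual = $8,374.20 + $398.28 + $810.72 + $2,448.72 + $2,202.36 = $14,234.28
Monthly = $14,234.28 / 12 = $1,186.19

$1,186.19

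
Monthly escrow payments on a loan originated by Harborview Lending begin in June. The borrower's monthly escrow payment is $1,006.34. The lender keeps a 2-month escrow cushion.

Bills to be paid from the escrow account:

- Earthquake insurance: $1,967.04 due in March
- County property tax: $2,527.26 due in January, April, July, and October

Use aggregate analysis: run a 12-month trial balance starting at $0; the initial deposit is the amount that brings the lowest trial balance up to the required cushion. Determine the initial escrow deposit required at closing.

Cushion = 2 × $1,006.34 = $2,012.68
Trial balance (start $0, +$1,006.34 each month, − disbursements):
  Jun: +$1,006.34 → $1,006.34
  Jul: +$1,006.34 − $2,527.26 → -$514.58
  Aug: +$1,006.34 → $491.76
  Sep: +$1,006.34 → $1,498.10
  Oct: +$1,006.34 − $2,527.26 → -$22.82
  Nov: +$1,006.34 → $983.52
  Dec: +$1,006.34 → $1,989.86
  Jan: +$1,006.34 − $2,527.26 → $468.94
  Feb: +$1,006.34 → $1,475.28
  Mar: +$1,006.34 − $1,967.04 → $514.58
  Apr: +$1,006.34 − $2,527.26 → -$1,006.34
  May: +$1,006.34 → $0.00
Lowest trial balance = -$1,006.34 (Apr)
Initial deposit = cushion − low point = $2,012.68 − (-$1,006.34) = $3,019.02

$3,019.02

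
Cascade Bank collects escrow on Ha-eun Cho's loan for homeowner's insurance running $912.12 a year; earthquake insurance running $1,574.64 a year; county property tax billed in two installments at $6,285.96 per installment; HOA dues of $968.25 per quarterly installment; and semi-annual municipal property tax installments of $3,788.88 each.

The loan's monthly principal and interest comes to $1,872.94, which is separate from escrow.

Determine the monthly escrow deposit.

$2,209.12

Homeowner's insurance: $912.12 per year
Earthquake insurance: $1,574.64 per year
County property tax: $6,285.96 × 2 = $12,571.92 per year
HOA dues: $968.25 × 4 = $3,873.00 per year
Municipal property tax: $3,788.88 × 2 = $7,577.76 per year
Yearly total = $912.12 + $1,574.64 + $12,571.92 + $3,873.00 + $7,577.76 = $26,509.44
Monthly = $26,509.44 ÷ 12 = $2,209.12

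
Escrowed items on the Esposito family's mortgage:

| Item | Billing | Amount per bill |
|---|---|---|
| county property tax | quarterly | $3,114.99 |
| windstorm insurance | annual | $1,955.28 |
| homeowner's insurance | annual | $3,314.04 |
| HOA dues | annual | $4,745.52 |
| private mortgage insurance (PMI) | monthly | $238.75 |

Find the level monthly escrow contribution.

$2,111.65

County property tax — $3,114.99 × 4 = $12,459.96
Windstorm insurance — $1,955.28
Homeowner's insurance — $3,314.04
HOA dues — $4,745.52
Private mortgage insurance (PMI) — $238.75 × 12 = $2,865.00
Total per year = $25,339.80
Monthly escrow = $25,339.80 ÷ 12 = $2,111.65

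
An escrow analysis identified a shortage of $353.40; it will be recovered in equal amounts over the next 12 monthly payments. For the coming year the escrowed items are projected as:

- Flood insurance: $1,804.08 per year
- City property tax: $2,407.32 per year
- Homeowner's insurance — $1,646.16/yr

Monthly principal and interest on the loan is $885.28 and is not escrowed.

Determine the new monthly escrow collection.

Flood insurance = $1,804.08/yr
City property tax = $2,407.32/yr
Homeowner's insurance = $1,646.16/yr
Annual escrow total = $1,804.08 + $2,407.32 + $1,646.16 = $5,857.56
Monthly escrow = $5,857.56 ÷ 12 = $488.13
Monthly shortage recovery: $353.40 / 12 = $29.45
Adjusted monthly = $488.13 + $29.45 = $517.58

$517.58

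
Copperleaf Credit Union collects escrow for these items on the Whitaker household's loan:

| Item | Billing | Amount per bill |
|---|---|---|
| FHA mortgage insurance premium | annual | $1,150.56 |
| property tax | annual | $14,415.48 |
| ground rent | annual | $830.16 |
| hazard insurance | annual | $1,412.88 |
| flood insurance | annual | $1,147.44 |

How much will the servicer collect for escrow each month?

FHA mortgage insurance premium — $1,150.56 annually
Property tax — $14,415.48 annually
Ground rent — $830.16 annually
Hazard insurance — $1,412.88 annually
Flood insurance — $1,147.44 annually
Annual escrow total = $18,956.52
Monthly escrow = $18,956.52 / 12 = $1,579.71

$1,579.71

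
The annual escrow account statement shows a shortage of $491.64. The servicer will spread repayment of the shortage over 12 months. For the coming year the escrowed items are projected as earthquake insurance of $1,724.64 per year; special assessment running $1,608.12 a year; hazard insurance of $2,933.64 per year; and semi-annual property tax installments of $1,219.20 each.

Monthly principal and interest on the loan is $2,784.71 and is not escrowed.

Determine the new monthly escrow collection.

Earthquake insurance: $1,724.64 annually
Special assessment: $1,608.12 annually
Hazard insurance: $2,933.64 annually
Property tax: $1,219.20 × 2 = $2,438.40 annually
Annual escrow total = $8,704.80
Monthly = $8,704.80 / 12 = $725.40
Shortage spread = $491.64 / 12 = $40.97/mo
New monthly escrow = $725.40 + $40.97 = $766.37

$766.37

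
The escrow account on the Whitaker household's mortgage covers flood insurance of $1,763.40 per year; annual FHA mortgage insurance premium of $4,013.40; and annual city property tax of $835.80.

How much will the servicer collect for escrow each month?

$551.05

Flood insurance: $1,763.40/yr
FHA mortgage insurance premium: $4,013.40/yr
City property tax: $835.80/yr
Yearly total = $1,763.40 + $4,013.40 + $835.80 = $6,612.60
Base monthly escrow = $6,612.60 ÷ 12 = $551.05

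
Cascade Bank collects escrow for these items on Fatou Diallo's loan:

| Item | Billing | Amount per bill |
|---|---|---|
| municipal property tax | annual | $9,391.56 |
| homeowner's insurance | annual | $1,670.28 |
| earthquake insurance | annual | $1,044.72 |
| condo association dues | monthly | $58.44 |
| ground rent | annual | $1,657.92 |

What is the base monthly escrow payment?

Municipal property tax = $9,391.56
Homeowner's insurance = $1,670.28
Earthquake insurance = $1,044.72
Condo association dues = $58.44 × 12 = $701.28
Ground rent = $1,657.92
Total annual escrow = $14,465.76
Base monthly escrow = $14,465.76 / 12 = $1,205.48

$1,205.48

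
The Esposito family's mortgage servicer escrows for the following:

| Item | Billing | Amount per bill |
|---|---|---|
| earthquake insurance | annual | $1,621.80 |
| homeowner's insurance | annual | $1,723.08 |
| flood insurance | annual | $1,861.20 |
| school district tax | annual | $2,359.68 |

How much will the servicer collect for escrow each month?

Earthquake insurance = $1,621.80/yr
Homeowner's insurance = $1,723.08/yr
Flood insurance = $1,861.20/yr
School district tax = $2,359.68/yr
Combined annual = $7,565.76
Base monthly escrow = $7,565.76 / 12 = $630.48

$630.48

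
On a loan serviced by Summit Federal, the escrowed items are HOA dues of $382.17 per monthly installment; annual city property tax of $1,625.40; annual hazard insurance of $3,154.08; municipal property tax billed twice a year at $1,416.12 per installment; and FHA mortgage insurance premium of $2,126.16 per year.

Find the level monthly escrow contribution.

HOA dues = $382.17 × 12 = $4,586.04/yr
City property tax = $1,625.40/yr
Hazard insurance = $3,154.08/yr
Municipal property tax = $1,416.12 × 2 = $2,832.24/yr
FHA mortgage insurance premium = $2,126.16/yr
Total per year = $4,586.04 + $1,625.40 + $3,154.08 + $2,832.24 + $2,126.16 = $14,323.92
Per month = $14,323.92 ÷ 12 = $1,193.66

$1,193.66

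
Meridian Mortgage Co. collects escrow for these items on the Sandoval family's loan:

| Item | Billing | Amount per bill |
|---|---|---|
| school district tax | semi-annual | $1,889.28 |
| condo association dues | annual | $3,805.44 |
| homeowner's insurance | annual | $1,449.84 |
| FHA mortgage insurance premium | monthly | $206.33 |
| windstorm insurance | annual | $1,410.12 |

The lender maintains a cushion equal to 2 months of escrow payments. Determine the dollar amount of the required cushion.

School district tax = $1,889.28 × 2 = $3,778.56 annually
Condo association dues = $3,805.44 annually
Homeowner's insurance = $1,449.84 annually
FHA mortgage insurance premium = $206.33 × 12 = $2,475.96 annually
Windstorm insurance = $1,410.12 annually
Total annual escrow = $12,919.92
Base monthly escrow = $12,919.92 / 12 = $1,076.66
Reserve = 2 × $1,076.66 = $2,153.32

$2,153.32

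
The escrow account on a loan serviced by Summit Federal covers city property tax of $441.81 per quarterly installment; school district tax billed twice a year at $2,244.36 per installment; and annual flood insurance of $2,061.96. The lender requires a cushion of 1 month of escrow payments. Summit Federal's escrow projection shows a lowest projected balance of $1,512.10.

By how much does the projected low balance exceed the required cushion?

City property tax: $441.81 × 4 = $1,767.24 per year
School district tax: $2,244.36 × 2 = $4,488.72 per year
Flood insurance: $2,061.96 per year
Total annual escrow = $1,767.24 + $4,488.72 + $2,061.96 = $8,317.92
Monthly = $8,317.92 ÷ 12 = $693.16
Required cushion = 1 × $693.16 = $693.16
Surplus = $1,512.10 − $693.16 = $818.94

$818.94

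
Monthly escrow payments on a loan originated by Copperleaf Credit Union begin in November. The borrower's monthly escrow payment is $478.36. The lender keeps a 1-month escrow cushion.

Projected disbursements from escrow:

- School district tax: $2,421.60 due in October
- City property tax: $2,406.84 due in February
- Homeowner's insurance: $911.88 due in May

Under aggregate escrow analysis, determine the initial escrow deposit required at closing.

Cushion = 1 × $478.36 = $478.36
Trial balance (start $0, +$478.36 each month, − disbursements):
  Nov: +$478.36 → $478.36
  Dec: +$478.36 → $956.72
  Jan: +$478.36 → $1,435.08
  Feb: +$478.36 − $2,406.84 → -$493.40
  Mar: +$478.36 → -$15.04
  Apr: +$478.36 → $463.32
  May: +$478.36 − $911.88 → $29.80
  Jun: +$478.36 → $508.16
  Jul: +$478.36 → $986.52
  Aug: +$478.36 → $1,464.88
  Sep: +$478.36 → $1,943.24
  Oct: +$478.36 − $2,421.60 → $0.00
Lowest trial balance = -$493.40 (Feb)
Initial deposit = cushion − low point = $478.36 − (-$493.40) = $971.76

$971.76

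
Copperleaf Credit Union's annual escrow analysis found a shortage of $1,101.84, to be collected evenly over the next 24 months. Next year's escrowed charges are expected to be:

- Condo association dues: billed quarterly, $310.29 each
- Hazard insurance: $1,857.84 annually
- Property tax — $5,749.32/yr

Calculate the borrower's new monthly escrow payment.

Condo association dues: $310.29 × 4 = $1,241.16 annually
Hazard insurance: $1,857.84 annually
Property tax: $5,749.32 annually
Combined annual = $8,848.32
Monthly escrow = $8,848.32 ÷ 12 = $737.36
Monthly shortage recovery: $1,101.84 ÷ 24 = $45.91
Adjusted monthly = $737.36 + $45.91 = $783.27

$783.27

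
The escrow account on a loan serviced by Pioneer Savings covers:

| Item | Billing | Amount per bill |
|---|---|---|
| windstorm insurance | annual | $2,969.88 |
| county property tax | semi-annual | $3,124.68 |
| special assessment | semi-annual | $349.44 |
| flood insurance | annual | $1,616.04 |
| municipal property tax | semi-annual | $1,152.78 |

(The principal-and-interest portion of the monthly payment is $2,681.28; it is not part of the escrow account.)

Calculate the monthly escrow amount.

Windstorm insurance — $2,969.88 annually
County property tax — $3,124.68 × 2 = $6,249.36 annually
Special assessment — $349.44 × 2 = $698.88 annually
Flood insurance — $1,616.04 annually
Municipal property tax — $1,152.78 × 2 = $2,305.56 annually
Total per year = $13,839.72
Per month = $13,839.72 ÷ 12 = $1,153.31

$1,153.31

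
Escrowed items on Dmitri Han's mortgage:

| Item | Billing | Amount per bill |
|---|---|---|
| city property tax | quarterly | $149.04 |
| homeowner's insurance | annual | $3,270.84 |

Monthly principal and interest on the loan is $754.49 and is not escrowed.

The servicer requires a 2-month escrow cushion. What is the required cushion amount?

$644.50

City property tax — $149.04 × 4 = $596.16 annually
Homeowner's insurance — $3,270.84 annually
Combined annual = $596.16 + $3,270.84 = $3,867.00
Monthly = $3,867.00 / 12 = $322.25
Cushion = 2 × $322.25 = $644.50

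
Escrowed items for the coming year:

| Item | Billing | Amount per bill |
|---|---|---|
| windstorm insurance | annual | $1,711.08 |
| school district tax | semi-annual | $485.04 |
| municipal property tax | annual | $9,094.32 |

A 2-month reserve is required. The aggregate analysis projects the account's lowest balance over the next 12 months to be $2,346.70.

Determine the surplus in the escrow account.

Windstorm insurance: $1,711.08/yr
School district tax: $485.04 × 2 = $970.08/yr
Municipal property tax: $9,094.32/yr
Combined annual = $11,775.48
Base monthly escrow = $11,775.48 ÷ 12 = $981.29
Required reserve = 2 × $981.29 = $1,962.58
Surplus = $2,346.70 − $1,962.58 = $384.12

$384.12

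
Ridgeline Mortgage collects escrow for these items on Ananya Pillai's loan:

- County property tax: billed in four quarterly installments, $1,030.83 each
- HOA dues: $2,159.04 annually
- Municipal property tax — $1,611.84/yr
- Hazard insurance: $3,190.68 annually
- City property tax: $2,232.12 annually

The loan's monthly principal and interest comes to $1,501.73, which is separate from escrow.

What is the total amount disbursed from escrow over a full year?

$13,317.00

County property tax: $1,030.83 × 4 = $4,123.32 per year
HOA dues: $2,159.04 per year
Municipal property tax: $1,611.84 per year
Hazard insurance: $3,190.68 per year
City property tax: $2,232.12 per year
Yearly total = $13,317.00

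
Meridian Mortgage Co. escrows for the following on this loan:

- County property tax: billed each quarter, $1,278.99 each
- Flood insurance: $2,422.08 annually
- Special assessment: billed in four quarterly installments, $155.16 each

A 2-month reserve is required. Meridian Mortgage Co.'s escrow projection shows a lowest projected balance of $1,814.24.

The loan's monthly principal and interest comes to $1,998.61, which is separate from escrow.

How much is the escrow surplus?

County property tax — $1,278.99 × 4 = $5,115.96
Flood insurance — $2,422.08
Special assessment — $155.16 × 4 = $620.64
Total annual escrow = $8,158.68
Base monthly escrow = $8,158.68 / 12 = $679.89
Cushion = 2 × $679.89 = $1,359.78
Surplus = $1,814.24 − $1,359.78 = $454.46

$454.46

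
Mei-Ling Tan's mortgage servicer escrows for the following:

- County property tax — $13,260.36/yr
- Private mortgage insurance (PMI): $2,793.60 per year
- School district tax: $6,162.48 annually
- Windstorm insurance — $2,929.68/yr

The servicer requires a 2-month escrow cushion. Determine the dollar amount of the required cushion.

County property tax: $13,260.36 per year
Private mortgage insurance (PMI): $2,793.60 per year
School district tax: $6,162.48 per year
Windstorm insurance: $2,929.68 per year
Yearly total = $13,260.36 + $2,793.60 + $6,162.48 + $2,929.68 = $25,146.12
Base monthly escrow = $25,146.12 / 12 = $2,095.51
Reserve = 2 × $2,095.51 = $4,191.02

$4,191.02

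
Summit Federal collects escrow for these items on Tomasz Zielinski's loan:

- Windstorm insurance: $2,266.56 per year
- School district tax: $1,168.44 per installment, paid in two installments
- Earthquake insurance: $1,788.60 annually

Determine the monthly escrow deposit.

Windstorm insurance = $2,266.56 annually
School district tax = $1,168.44 × 2 = $2,336.88 annually
Earthquake insurance = $1,788.60 annually
Combined annual = $6,392.04
Per month = $6,392.04 ÷ 12 = $532.67

$532.67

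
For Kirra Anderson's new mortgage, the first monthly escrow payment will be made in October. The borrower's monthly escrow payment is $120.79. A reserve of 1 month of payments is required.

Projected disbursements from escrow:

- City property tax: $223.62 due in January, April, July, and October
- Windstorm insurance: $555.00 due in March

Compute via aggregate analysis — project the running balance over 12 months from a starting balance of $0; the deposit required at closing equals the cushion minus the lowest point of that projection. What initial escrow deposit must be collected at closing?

Cushion = 1 × $120.79 = $120.79
Trial balance (start $0, +$120.79 each month, − disbursements):
  Oct: +$120.79 − $223.62 → -$102.83
  Nov: +$120.79 → $17.96
  Dec: +$120.79 → $138.75
  Jan: +$120.79 − $223.62 → $35.92
  Feb: +$120.79 → $156.71
  Mar: +$120.79 − $555.00 → -$277.50
  Apr: +$120.79 − $223.62 → -$380.33
  May: +$120.79 → -$259.54
  Jun: +$120.79 → -$138.75
  Jul: +$120.79 − $223.62 → -$241.58
  Aug: +$120.79 → -$120.79
  Sep: +$120.79 → $0.00
Lowest trial balance = -$380.33 (Apr)
Initial deposit = cushion − low point = $120.79 − (-$380.33) = $501.12

$501.12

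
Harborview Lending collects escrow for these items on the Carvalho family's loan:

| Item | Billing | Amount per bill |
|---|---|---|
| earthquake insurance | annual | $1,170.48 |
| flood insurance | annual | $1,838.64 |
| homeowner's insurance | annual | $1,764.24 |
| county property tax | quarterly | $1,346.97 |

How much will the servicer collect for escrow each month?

$846.77

Earthquake insurance — $1,170.48 per year
Flood insurance — $1,838.64 per year
Homeowner's insurance — $1,764.24 per year
County property tax — $1,346.97 × 4 = $5,387.88 per year
Combined annual = $1,170.48 + $1,838.64 + $1,764.24 + $5,387.88 = $10,161.24
Base monthly escrow = $10,161.24 ÷ 12 = $846.77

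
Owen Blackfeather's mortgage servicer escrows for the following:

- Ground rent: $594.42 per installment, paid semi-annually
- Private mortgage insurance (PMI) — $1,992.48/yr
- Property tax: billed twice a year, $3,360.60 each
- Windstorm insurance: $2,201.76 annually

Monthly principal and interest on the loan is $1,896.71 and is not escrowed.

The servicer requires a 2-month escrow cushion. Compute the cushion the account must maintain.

$2,017.38

Ground rent = $594.42 × 2 = $1,188.84 per year
Private mortgage insurance (PMI) = $1,992.48 per year
Property tax = $3,360.60 × 2 = $6,721.20 per year
Windstorm insurance = $2,201.76 per year
Annual escrow total = $12,104.28
Base monthly escrow = $12,104.28 / 12 = $1,008.69
Reserve = 2 × $1,008.69 = $2,017.38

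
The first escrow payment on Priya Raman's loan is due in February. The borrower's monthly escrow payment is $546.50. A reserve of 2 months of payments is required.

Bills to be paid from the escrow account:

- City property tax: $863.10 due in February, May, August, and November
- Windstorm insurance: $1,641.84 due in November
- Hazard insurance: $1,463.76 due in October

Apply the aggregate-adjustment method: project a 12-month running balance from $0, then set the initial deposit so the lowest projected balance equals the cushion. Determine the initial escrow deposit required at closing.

$2,186.00

Cushion = 2 × $546.50 = $1,093.00
Trial balance (start $0, +$546.50 each month, − disbursements):
  Feb: +$546.50 − $863.10 → -$316.60
  Mar: +$546.50 → $229.90
  Apr: +$546.50 → $776.40
  May: +$546.50 − $863.10 → $459.80
  Jun: +$546.50 → $1,006.30
  Jul: +$546.50 → $1,552.80
  Aug: +$546.50 − $863.10 → $1,236.20
  Sep: +$546.50 → $1,782.70
  Oct: +$546.50 − $1,463.76 → $865.44
  Nov: +$546.50 − $2,504.94 → -$1,093.00
  Dec: +$546.50 → -$546.50
  Jan: +$546.50 → $0.00
Lowest trial balance = -$1,093.00 (Nov)
Initial deposit = cushion − low point = $1,093.00 − (-$1,093.00) = $2,186.00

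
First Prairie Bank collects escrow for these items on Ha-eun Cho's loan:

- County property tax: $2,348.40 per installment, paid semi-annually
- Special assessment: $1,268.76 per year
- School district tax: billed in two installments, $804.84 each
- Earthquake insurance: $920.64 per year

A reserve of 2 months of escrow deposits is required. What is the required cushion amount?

County property tax: $2,348.40 × 2 = $4,696.80/yr
Special assessment: $1,268.76/yr
School district tax: $804.84 × 2 = $1,609.68/yr
Earthquake insurance: $920.64/yr
Yearly total = $8,495.88
Monthly = $8,495.88 / 12 = $707.99
Reserve = 2 × $707.99 = $1,415.98

$1,415.98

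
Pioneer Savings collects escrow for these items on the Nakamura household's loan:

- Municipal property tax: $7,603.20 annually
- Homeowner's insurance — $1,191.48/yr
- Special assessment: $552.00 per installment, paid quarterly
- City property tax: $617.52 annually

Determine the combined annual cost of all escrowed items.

Municipal property tax — $7,603.20/yr
Homeowner's insurance — $1,191.48/yr
Special assessment — $552.00 × 4 = $2,208.00/yr
City property tax — $617.52/yr
Annual escrow total = $7,603.20 + $1,191.48 + $2,208.00 + $617.52 = $11,620.20

$11,620.20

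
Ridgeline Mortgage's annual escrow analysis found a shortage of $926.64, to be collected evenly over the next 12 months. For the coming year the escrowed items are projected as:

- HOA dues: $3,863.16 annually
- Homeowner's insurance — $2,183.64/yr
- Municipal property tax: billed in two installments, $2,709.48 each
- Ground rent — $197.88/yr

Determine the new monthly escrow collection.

HOA dues: $3,863.16/yr
Homeowner's insurance: $2,183.64/yr
Municipal property tax: $2,709.48 × 2 = $5,418.96/yr
Ground rent: $197.88/yr
Combined annual = $3,863.16 + $2,183.64 + $5,418.96 + $197.88 = $11,663.64
Base monthly escrow = $11,663.64 ÷ 12 = $971.97
Monthly shortage recovery: $926.64 / 12 = $77.22
New monthly escrow = $971.97 + $77.22 = $1,049.19

$1,049.19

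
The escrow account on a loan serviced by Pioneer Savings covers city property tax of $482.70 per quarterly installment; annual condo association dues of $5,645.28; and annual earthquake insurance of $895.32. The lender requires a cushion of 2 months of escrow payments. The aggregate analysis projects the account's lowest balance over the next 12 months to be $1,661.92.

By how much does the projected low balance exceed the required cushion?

$250.02

City property tax: $482.70 × 4 = $1,930.80 per year
Condo association dues: $5,645.28 per year
Earthquake insurance: $895.32 per year
Annual escrow total = $8,471.40
Per month = $8,471.40 ÷ 12 = $705.95
Cushion = 2 × $705.95 = $1,411.90
Excess over cushion: $1,661.92 − $1,411.90 = $250.02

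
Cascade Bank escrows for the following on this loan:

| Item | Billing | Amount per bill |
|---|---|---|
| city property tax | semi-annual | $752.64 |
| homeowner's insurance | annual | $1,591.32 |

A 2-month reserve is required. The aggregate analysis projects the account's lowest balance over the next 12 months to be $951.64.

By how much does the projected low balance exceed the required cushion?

$435.54

City property tax: $752.64 × 2 = $1,505.28/yr
Homeowner's insurance: $1,591.32/yr
Total per year = $1,505.28 + $1,591.32 = $3,096.60
Base monthly escrow = $3,096.60 / 12 = $258.05
Required reserve = 2 × $258.05 = $516.10
Surplus = $951.64 − $516.10 = $435.54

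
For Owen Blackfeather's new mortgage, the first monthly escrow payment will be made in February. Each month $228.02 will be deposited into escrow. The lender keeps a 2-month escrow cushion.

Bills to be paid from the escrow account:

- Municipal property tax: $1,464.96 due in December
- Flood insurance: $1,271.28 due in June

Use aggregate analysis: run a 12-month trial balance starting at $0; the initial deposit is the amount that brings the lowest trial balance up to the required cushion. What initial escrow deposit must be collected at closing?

Cushion = 2 × $228.02 = $456.04
Trial balance (start $0, +$228.02 each month, − disbursements):
  Feb: +$228.02 → $228.02
  Mar: +$228.02 → $456.04
  Apr: +$228.02 → $684.06
  May: +$228.02 → $912.08
  Jun: +$228.02 − $1,271.28 → -$131.18
  Jul: +$228.02 → $96.84
  Aug: +$228.02 → $324.86
  Sep: +$228.02 → $552.88
  Oct: +$228.02 → $780.90
  Nov: +$228.02 → $1,008.92
  Dec: +$228.02 − $1,464.96 → -$228.02
  Jan: +$228.02 → $0.00
Lowest trial balance = -$228.02 (Dec)
Initial deposit = cushion − low point = $456.04 − (-$228.02) = $684.06

$684.06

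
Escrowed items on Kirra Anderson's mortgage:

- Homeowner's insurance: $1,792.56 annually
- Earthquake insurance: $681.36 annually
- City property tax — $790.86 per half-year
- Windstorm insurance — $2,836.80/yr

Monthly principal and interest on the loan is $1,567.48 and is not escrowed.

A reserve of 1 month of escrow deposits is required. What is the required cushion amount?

$574.37

Homeowner's insurance: $1,792.56/yr
Earthquake insurance: $681.36/yr
City property tax: $790.86 × 2 = $1,581.72/yr
Windstorm insurance: $2,836.80/yr
Yearly total = $1,792.56 + $681.36 + $1,581.72 + $2,836.80 = $6,892.44
Per month = $6,892.44 / 12 = $574.37
Cushion = 1 × $574.37 = $574.37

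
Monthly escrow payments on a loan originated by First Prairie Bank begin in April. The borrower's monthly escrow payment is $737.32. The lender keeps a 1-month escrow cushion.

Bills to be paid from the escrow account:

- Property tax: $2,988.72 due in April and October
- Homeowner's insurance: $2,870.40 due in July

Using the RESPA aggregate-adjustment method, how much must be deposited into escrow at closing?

$4,423.92

Cushion = 1 × $737.32 = $737.32
Trial balance (start $0, +$737.32 each month, − disbursements):
  Apr: +$737.32 − $2,988.72 → -$2,251.40
  May: +$737.32 → -$1,514.08
  Jun: +$737.32 → -$776.76
  Jul: +$737.32 − $2,870.40 → -$2,909.84
  Aug: +$737.32 → -$2,172.52
  Sep: +$737.32 → -$1,435.20
  Oct: +$737.32 − $2,988.72 → -$3,686.60
  Nov: +$737.32 → -$2,949.28
  Dec: +$737.32 → -$2,211.96
  Jan: +$737.32 → -$1,474.64
  Feb: +$737.32 → -$737.32
  Mar: +$737.32 → $0.00
Lowest trial balance = -$3,686.60 (Oct)
Initial deposit = cushion − low point = $737.32 − (-$3,686.60) = $4,423.92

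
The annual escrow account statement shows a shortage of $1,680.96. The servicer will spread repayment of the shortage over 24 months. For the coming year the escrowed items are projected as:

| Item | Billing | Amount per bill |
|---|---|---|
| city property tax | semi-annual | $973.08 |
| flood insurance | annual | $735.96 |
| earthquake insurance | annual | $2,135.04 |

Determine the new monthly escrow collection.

City property tax = $973.08 × 2 = $1,946.16 per year
Flood insurance = $735.96 per year
Earthquake insurance = $2,135.04 per year
Total annual escrow = $4,817.16
Monthly escrow = $4,817.16 / 12 = $401.43
Shortage per month = $1,680.96 ÷ 24 = $70.04
New monthly escrow = $401.43 + $70.04 = $471.47

$471.47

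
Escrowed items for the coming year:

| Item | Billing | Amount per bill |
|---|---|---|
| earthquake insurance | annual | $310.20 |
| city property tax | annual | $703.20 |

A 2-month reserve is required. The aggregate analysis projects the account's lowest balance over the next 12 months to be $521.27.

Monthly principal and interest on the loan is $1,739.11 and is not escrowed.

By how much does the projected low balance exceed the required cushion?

Earthquake insurance — $310.20/yr
City property tax — $703.20/yr
Combined annual = $310.20 + $703.20 = $1,013.40
Base monthly escrow = $1,013.40 ÷ 12 = $84.45
Required reserve = 2 × $84.45 = $168.90
Surplus = $521.27 − $168.90 = $352.37

$352.37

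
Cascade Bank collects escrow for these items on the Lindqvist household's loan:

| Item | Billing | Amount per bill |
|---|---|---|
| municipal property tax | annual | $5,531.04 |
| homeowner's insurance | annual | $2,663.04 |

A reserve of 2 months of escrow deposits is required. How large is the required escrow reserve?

Municipal property tax — $5,531.04 annually
Homeowner's insurance — $2,663.04 annually
Total per year = $5,531.04 + $2,663.04 = $8,194.08
Monthly = $8,194.08 ÷ 12 = $682.84
Cushion = 2 × $682.84 = $1,365.68

$1,365.68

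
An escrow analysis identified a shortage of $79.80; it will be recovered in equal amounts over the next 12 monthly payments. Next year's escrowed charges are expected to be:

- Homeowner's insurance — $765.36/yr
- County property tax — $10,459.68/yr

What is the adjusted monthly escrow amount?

$942.07

Homeowner's insurance = $765.36 per year
County property tax = $10,459.68 per year
Total per year = $765.36 + $10,459.68 = $11,225.04
Per month = $11,225.04 / 12 = $935.42
Monthly shortage recovery: $79.80 / 12 = $6.65
New monthly escrow = $935.42 + $6.65 = $942.07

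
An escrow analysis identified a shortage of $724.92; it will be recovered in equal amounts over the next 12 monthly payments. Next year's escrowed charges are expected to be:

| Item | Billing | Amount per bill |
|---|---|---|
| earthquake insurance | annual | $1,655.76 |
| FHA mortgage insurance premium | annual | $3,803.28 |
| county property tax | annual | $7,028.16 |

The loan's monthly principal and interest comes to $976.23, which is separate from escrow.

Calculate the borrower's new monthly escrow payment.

Earthquake insurance: $1,655.76
FHA mortgage insurance premium: $3,803.28
County property tax: $7,028.16
Yearly total = $1,655.76 + $3,803.28 + $7,028.16 = $12,487.20
Monthly = $12,487.20 / 12 = $1,040.60
Shortage per month = $724.92 / 12 = $60.41
Adjusted monthly = $1,040.60 + $60.41 = $1,101.01

$1,101.01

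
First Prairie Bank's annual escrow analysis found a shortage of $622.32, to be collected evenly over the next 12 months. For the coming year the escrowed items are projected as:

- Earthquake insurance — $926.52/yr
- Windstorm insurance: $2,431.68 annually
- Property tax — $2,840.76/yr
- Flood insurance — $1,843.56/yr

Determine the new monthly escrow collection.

Earthquake insurance = $926.52/yr
Windstorm insurance = $2,431.68/yr
Property tax = $2,840.76/yr
Flood insurance = $1,843.56/yr
Total per year = $8,042.52
Base monthly escrow = $8,042.52 / 12 = $670.21
Shortage per month = $622.32 / 12 = $51.86
Adjusted monthly = $670.21 + $51.86 = $722.07

$722.07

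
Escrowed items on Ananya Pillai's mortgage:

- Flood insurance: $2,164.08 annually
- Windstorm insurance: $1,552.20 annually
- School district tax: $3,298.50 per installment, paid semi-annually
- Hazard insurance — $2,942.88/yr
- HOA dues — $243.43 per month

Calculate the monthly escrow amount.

$1,348.11

Flood insurance = $2,164.08
Windstorm insurance = $1,552.20
School district tax = $3,298.50 × 2 = $6,597.00
Hazard insurance = $2,942.88
HOA dues = $243.43 × 12 = $2,921.16
Total per year = $2,164.08 + $1,552.20 + $6,597.00 + $2,942.88 + $2,921.16 = $16,177.32
Monthly = $16,177.32 ÷ 12 = $1,348.11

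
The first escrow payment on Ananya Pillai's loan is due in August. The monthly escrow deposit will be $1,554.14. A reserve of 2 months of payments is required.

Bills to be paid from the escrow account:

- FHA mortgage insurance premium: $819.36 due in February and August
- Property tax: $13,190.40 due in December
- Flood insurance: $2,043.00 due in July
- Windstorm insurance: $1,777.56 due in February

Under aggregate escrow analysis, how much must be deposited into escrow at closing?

$9,347.34

Cushion = 2 × $1,554.14 = $3,108.28
Trial balance (start $0, +$1,554.14 each month, − disbursements):
  Aug: +$1,554.14 − $819.36 → $734.78
  Sep: +$1,554.14 → $2,288.92
  Oct: +$1,554.14 → $3,843.06
  Nov: +$1,554.14 → $5,397.20
  Dec: +$1,554.14 − $13,190.40 → -$6,239.06
  Jan: +$1,554.14 → -$4,684.92
  Feb: +$1,554.14 − $2,596.92 → -$5,727.70
  Mar: +$1,554.14 → -$4,173.56
  Apr: +$1,554.14 → -$2,619.42
  May: +$1,554.14 → -$1,065.28
  Jun: +$1,554.14 → $488.86
  Jul: +$1,554.14 − $2,043.00 → $0.00
Lowest trial balance = -$6,239.06 (Dec)
Initial deposit = cushion − low point = $3,108.28 − (-$6,239.06) = $9,347.34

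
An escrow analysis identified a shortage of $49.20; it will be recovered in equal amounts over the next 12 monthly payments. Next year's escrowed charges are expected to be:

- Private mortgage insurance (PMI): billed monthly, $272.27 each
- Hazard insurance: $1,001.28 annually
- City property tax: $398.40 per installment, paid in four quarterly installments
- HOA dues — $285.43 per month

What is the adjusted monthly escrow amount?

$778.04

Private mortgage insurance (PMI): $272.27 × 12 = $3,267.24 annually
Hazard insurance: $1,001.28 annually
City property tax: $398.40 × 4 = $1,593.60 annually
HOA dues: $285.43 × 12 = $3,425.16 annually
Total annual escrow = $3,267.24 + $1,001.28 + $1,593.60 + $3,425.16 = $9,287.28
Monthly escrow = $9,287.28 ÷ 12 = $773.94
Shortage spread = $49.20 / 12 = $4.10/mo
New monthly escrow = $773.94 + $4.10 = $778.04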